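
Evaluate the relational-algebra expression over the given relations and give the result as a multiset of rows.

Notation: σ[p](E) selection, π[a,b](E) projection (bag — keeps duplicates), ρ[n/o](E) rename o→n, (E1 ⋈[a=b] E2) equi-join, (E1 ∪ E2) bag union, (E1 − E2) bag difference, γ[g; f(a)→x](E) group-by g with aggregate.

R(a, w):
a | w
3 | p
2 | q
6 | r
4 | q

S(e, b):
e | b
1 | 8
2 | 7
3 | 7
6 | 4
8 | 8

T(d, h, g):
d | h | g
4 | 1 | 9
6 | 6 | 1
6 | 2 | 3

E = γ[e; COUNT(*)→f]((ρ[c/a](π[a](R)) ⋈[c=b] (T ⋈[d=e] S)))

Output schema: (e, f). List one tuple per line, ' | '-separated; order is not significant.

Row counts bottom-up:
  R → 4
  π[a](R) → 4
  ρ[c/a](π[a](R)) → 4
  T → 3
  S → 5
  (T ⋈[d=e] S) → 2
  (ρ[c/a](π[a](R)) ⋈[c=b] (T ⋈[d=e] S)) → 2
  γ[e; COUNT(*)→f]((ρ[c/a](π[a](R)) ⋈[c=b] (T ⋈[d=e] S))) → 1

== RESULT ==
e | f
6 | 2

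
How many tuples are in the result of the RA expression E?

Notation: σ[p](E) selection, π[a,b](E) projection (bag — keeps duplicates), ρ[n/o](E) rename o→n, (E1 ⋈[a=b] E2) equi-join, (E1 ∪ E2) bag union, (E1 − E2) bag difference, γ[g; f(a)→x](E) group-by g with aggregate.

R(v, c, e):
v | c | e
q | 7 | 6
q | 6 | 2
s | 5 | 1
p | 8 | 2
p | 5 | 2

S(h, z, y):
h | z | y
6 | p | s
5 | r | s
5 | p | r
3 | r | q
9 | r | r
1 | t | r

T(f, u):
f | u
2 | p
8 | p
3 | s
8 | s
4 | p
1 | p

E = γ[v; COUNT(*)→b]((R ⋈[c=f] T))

Row counts bottom-up:
  R → 5
  T → 6
  (R ⋈[c=f] T) → 2
  γ[v; COUNT(*)→b]((R ⋈[c=f] T)) → 1

|E| = 1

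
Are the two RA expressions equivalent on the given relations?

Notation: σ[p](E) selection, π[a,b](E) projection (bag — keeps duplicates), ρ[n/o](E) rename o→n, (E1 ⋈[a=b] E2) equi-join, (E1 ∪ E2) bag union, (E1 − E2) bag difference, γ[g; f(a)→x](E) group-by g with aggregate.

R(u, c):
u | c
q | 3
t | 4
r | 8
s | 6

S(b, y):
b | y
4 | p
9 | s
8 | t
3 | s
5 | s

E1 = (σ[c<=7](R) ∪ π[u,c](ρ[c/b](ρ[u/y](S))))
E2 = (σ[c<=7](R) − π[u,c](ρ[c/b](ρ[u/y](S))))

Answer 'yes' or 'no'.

E1 row counts bottom-up:
  R → 4
  σ[c<=7](R) → 3
  S → 5
  ρ[u/y](S) → 5
  ρ[c/b](ρ[u/y](S)) → 5
  π[u,c](ρ[c/b](ρ[u/y](S))) → 5
  (σ[c<=7](R) ∪ π[u,c](ρ[c/b](ρ[u/y](S)))) → 8
E2 row counts bottom-up:
  R → 4
  σ[c<=7](R) → 3
  S → 5
  ρ[u/y](S) → 5
  ρ[c/b](ρ[u/y](S)) → 5
  π[u,c](ρ[c/b](ρ[u/y](S))) → 5
  (σ[c<=7](R) − π[u,c](ρ[c/b](ρ[u/y](S)))) → 3

E1 result:
u | c
p | 4
q | 3
s | 3
s | 5
s | 6
s | 9
t | 4
t | 8
E2 result:
u | c
q | 3
s | 6
t | 4
Witness: ('s', 9) appears 1× in E1 but 0× in E2.

no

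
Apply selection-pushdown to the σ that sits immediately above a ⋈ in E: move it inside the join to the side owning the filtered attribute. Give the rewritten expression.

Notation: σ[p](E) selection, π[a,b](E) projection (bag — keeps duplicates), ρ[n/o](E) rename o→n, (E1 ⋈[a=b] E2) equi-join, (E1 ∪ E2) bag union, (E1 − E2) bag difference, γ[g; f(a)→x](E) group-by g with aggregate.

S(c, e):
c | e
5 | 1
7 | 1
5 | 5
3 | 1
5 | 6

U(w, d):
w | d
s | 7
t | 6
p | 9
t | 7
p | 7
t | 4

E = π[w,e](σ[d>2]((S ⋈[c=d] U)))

σ filters on d, owned by the right side.
E' = π[w,e]((S ⋈[c=d] σ[d>2](U)))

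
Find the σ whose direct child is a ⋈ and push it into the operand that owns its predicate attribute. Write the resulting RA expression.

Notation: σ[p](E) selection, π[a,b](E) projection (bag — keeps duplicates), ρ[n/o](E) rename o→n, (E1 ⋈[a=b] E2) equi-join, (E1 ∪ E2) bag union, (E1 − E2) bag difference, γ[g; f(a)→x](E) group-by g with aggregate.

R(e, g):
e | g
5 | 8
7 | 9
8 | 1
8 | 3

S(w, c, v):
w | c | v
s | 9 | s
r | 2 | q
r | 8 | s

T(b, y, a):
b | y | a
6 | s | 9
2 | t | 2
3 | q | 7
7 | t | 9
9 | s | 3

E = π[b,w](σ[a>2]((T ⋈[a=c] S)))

σ filters on a, owned by the left side.
E' = π[b,w]((σ[a>2](T) ⋈[a=c] S))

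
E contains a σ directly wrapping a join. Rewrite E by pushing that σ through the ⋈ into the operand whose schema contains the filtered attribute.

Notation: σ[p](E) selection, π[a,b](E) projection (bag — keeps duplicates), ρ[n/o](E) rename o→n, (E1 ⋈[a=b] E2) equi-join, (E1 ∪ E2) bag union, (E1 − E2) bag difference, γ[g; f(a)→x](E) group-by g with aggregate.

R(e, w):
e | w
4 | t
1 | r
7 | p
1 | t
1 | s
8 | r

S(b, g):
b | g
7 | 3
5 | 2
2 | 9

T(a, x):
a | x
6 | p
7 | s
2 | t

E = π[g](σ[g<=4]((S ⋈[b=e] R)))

σ filters on g, owned by the left side.
E' = π[g]((σ[g<=4](S) ⋈[b=e] R))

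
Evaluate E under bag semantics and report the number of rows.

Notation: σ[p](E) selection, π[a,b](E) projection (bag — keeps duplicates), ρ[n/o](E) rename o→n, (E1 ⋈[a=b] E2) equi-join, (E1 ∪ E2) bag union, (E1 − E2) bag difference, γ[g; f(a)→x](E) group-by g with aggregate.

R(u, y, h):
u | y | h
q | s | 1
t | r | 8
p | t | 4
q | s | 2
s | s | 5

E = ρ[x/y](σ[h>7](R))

Per-node cardinality:
  R → 5
  σ[h>7](R) → 1
  ρ[x/y](σ[h>7](R)) → 1

|E| = 1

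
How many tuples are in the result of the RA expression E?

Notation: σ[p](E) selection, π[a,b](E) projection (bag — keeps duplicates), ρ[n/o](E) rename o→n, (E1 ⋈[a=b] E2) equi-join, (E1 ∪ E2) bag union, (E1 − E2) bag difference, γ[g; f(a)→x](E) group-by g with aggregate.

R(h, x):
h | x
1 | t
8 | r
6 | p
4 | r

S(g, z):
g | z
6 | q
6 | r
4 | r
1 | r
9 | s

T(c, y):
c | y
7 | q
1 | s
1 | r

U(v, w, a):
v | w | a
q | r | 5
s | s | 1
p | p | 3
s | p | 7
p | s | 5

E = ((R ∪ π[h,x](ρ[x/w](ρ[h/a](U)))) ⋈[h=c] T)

Stepwise |·|:
  R → 4
  U → 5
  ρ[h/a](U) → 5
  ρ[x/w](ρ[h/a](U)) → 5
  π[h,x](ρ[x/w](ρ[h/a](U))) → 5
  (R ∪ π[h,x](ρ[x/w](ρ[h/a](U)))) → 9
  T → 3
  ((R ∪ π[h,x](ρ[x/w](ρ[h/a](U)))) ⋈[h=c] T) → 5

|E| = 5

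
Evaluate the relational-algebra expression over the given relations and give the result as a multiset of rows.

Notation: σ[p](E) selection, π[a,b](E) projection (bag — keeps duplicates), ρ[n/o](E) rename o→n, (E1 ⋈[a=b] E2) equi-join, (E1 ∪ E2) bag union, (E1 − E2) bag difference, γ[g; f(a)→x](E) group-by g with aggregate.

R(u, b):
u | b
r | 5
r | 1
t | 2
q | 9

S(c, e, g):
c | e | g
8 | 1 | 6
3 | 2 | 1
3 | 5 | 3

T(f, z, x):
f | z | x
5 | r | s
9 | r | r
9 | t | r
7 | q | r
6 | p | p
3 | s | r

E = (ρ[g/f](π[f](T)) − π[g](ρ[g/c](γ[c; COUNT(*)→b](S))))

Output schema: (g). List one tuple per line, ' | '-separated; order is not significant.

Subexpression sizes:
  T → 6
  π[f](T) → 6
  ρ[g/f](π[f](T)) → 6
  S → 3
  γ[c; COUNT(*)→b](S) → 2
  ρ[g/c](γ[c; COUNT(*)→b](S)) → 2
  π[g](ρ[g/c](γ[c; COUNT(*)→b](S))) → 2
  (ρ[g/f](π[f](T)) − π[g](ρ[g/c](γ[c; COUNT(*)→b](S)))) → 5

== RESULT ==
g
5
6
7
9
9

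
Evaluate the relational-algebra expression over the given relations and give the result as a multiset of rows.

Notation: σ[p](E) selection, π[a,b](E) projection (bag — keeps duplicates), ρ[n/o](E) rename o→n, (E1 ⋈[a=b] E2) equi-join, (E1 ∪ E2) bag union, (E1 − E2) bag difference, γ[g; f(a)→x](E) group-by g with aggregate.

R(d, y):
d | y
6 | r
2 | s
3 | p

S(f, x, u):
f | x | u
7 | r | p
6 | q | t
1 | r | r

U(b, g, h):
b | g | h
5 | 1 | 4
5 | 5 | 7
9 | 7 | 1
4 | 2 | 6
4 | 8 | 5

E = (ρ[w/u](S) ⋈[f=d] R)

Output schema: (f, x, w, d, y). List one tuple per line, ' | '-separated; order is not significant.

Row counts bottom-up:
  S → 3
  ρ[w/u](S) → 3
  R → 3
  (ρ[w/u](S) ⋈[f=d] R) → 1

== RESULT ==
f | x | w | d | y
6 | q | t | 6 | r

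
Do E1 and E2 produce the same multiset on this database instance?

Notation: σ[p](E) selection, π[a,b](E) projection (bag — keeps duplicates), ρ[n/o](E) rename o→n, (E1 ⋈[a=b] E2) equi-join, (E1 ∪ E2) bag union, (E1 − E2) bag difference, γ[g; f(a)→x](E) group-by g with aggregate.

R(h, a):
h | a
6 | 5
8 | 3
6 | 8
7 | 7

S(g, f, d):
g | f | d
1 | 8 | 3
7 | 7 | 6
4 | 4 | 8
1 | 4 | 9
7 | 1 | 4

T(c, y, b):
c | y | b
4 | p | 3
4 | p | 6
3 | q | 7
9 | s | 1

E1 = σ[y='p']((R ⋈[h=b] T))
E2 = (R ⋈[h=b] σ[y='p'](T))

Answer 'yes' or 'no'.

E1 stepwise |·|:
  R → 4
  T → 4
  (R ⋈[h=b] T) → 3
  σ[y='p']((R ⋈[h=b] T)) → 2
E2 stepwise |·|:
  R → 4
  T → 4
  σ[y='p'](T) → 2
  (R ⋈[h=b] σ[y='p'](T)) → 2

E1 and E2 produce the same multiset:
h | a | c | y | b
6 | 5 | 4 | p | 6
6 | 8 | 4 | p | 6

yes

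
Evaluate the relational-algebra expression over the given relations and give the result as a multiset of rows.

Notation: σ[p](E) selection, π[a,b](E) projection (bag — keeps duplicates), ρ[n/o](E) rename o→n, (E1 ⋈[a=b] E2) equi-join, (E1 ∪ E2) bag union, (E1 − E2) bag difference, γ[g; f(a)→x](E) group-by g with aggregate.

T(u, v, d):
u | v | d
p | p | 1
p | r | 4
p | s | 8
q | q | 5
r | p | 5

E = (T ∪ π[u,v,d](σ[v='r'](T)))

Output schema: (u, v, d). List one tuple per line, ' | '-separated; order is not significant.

Subexpression sizes:
  T → 5
  T → 5
  σ[v='r'](T) → 1
  π[u,v,d](σ[v='r'](T)) → 1
  (T ∪ π[u,v,d](σ[v='r'](T))) → 6

== RESULT ==
u | v | d
p | p | 1
p | r | 4
p | r | 4
p | s | 8
q | q | 5
r | p | 5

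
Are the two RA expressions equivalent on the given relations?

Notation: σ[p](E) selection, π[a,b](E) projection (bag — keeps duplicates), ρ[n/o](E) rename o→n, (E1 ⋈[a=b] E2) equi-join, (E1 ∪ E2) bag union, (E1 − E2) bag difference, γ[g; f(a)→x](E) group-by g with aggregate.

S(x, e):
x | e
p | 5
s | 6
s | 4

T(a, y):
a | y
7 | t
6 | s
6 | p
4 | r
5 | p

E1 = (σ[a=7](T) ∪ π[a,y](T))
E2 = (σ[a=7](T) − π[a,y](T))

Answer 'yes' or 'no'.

E1 stepwise |·|:
  T → 5
  σ[a=7](T) → 1
  T → 5
  π[a,y](T) → 5
  (σ[a=7](T) ∪ π[a,y](T)) → 6
E2 stepwise |·|:
  T → 5
  σ[a=7](T) → 1
  T → 5
  π[a,y](T) → 5
  (σ[a=7](T) − π[a,y](T)) → 0

E1 result:
a | y
4 | r
5 | p
6 | p
6 | s
7 | t
7 | t
E2 result:
a | y
(0 rows)
Witness: (6, 'p') appears 1× in E1 but 0× in E2.

no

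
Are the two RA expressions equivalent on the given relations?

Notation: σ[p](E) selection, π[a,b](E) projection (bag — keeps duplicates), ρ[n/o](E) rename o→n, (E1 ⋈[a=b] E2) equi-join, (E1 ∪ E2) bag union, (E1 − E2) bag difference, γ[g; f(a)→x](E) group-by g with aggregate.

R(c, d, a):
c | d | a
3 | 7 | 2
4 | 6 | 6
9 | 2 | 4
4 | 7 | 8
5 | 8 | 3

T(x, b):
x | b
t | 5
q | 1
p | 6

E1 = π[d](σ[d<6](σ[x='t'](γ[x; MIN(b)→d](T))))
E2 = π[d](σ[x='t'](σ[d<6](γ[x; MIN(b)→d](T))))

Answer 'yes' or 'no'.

E1 row counts bottom-up:
  T → 3
  γ[x; MIN(b)→d](T) → 3
  σ[x='t'](γ[x; MIN(b)→d](T)) → 1
  σ[d<6](σ[x='t'](γ[x; MIN(b)→d](T))) → 1
  π[d](σ[d<6](σ[x='t'](γ[x; MIN(b)→d](T)))) → 1
E2 row counts bottom-up:
  T → 3
  γ[x; MIN(b)→d](T) → 3
  σ[d<6](γ[x; MIN(b)→d](T)) → 2
  σ[x='t'](σ[d<6](γ[x; MIN(b)→d](T))) → 1
  π[d](σ[x='t'](σ[d<6](γ[x; MIN(b)→d](T)))) → 1

E1 and E2 produce the same multiset:
d
5

yes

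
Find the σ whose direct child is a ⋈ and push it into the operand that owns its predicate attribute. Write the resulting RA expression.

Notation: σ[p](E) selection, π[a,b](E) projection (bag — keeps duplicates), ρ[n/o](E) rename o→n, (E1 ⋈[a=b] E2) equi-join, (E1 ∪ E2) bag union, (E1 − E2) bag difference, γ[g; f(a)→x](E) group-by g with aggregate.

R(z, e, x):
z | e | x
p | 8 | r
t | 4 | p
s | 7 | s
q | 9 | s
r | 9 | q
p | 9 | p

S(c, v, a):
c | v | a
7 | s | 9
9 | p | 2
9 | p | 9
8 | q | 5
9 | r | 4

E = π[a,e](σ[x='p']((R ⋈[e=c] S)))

σ filters on x, owned by the left side.
E' = π[a,e]((σ[x='p'](R) ⋈[e=c] S))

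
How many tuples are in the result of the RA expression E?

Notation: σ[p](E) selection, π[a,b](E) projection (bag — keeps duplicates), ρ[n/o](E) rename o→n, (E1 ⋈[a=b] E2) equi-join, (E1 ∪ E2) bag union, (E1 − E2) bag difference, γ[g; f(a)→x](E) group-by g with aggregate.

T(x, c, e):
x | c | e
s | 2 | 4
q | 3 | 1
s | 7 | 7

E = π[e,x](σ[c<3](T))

Row counts bottom-up:
  T → 3
  σ[c<3](T) → 1
  π[e,x](σ[c<3](T)) → 1

|E| = 1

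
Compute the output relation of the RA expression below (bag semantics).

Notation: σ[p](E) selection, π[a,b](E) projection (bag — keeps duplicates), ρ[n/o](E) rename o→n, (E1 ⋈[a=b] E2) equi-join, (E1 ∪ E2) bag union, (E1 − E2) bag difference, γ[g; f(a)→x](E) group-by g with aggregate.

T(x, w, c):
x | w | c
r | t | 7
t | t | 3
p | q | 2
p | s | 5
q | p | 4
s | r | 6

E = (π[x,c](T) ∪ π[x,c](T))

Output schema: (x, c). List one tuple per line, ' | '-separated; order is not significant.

Stepwise |·|:
  T → 6
  π[x,c](T) → 6
  T → 6
  π[x,c](T) → 6
  (π[x,c](T) ∪ π[x,c](T)) → 12

== RESULT ==
x | c
p | 2
p | 2
p | 5
p | 5
q | 4
q | 4
r | 7
r | 7
s | 6
s | 6
t | 3
t | 3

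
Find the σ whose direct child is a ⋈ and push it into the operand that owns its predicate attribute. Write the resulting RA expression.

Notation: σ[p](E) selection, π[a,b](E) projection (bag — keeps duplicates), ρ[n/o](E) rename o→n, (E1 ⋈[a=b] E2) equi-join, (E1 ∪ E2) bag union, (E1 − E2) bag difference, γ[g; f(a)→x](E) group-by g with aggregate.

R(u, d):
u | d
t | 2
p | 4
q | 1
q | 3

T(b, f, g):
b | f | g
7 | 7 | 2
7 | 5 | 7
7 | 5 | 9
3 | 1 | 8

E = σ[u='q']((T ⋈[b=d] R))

σ filters on u, owned by the right side.
E' = (T ⋈[b=d] σ[u='q'](R))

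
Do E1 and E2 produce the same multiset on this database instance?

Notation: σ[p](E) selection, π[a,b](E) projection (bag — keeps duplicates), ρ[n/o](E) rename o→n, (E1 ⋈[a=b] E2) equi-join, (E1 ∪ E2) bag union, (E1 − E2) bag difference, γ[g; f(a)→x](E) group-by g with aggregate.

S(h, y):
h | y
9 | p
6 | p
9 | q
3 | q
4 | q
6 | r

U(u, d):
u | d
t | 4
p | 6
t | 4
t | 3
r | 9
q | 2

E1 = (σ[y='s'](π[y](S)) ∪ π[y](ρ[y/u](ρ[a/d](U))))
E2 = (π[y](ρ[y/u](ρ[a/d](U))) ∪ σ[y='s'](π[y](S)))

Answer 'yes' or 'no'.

E1 per-node cardinality:
  S → 6
  π[y](S) → 6
  σ[y='s'](π[y](S)) → 0
  U → 6
  ρ[a/d](U) → 6
  ρ[y/u](ρ[a/d](U)) → 6
  π[y](ρ[y/u](ρ[a/d](U))) → 6
  (σ[y='s'](π[y](S)) ∪ π[y](ρ[y/u](ρ[a/d](U)))) → 6
E2 per-node cardinality:
  U → 6
  ρ[a/d](U) → 6
  ρ[y/u](ρ[a/d](U)) → 6
  π[y](ρ[y/u](ρ[a/d](U))) → 6
  S → 6
  π[y](S) → 6
  σ[y='s'](π[y](S)) → 0
  (π[y](ρ[y/u](ρ[a/d](U))) ∪ σ[y='s'](π[y](S))) → 6

E1 and E2 produce the same multiset:
y
p
q
r
t
t
t

yes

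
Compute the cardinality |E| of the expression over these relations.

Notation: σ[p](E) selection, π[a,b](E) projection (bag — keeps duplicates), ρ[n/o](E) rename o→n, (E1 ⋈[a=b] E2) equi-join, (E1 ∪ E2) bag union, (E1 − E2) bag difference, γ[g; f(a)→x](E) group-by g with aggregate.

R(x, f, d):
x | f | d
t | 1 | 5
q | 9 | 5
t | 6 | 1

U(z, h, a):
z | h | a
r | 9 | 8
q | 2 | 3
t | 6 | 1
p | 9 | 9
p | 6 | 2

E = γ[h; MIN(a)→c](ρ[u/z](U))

Subexpression sizes:
  U → 5
  ρ[u/z](U) → 5
  γ[h; MIN(a)→c](ρ[u/z](U)) → 3

|E| = 3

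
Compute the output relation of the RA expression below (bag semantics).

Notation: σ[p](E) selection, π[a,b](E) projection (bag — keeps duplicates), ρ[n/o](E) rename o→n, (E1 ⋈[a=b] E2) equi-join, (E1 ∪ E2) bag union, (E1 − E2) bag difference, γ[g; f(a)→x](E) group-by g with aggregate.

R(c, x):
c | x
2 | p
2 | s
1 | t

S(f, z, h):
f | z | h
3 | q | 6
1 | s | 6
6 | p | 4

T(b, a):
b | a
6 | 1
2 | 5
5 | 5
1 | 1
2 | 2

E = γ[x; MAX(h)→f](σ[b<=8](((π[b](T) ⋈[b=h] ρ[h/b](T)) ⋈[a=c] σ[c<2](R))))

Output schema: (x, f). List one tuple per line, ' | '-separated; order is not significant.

Per-node cardinality:
  T → 5
  π[b](T) → 5
  T → 5
  ρ[h/b](T) → 5
  (π[b](T) ⋈[b=h] ρ[h/b](T)) → 7
  R → 3
  σ[c<2](R) → 1
  ((π[b](T) ⋈[b=h] ρ[h/b](T)) ⋈[a=c] σ[c<2](R)) → 2
  σ[b<=8](((π[b](T) ⋈[b=h] ρ[h/b](T)) ⋈[a=c] σ[c<2](R))) → 2
  γ[x; MAX(h)→f](σ[b<=8](((π[b](T) ⋈[b=h] ρ[h/b](T)) ⋈[a=c] σ[c<2](R)))) → 1

== RESULT ==
x | f
t | 6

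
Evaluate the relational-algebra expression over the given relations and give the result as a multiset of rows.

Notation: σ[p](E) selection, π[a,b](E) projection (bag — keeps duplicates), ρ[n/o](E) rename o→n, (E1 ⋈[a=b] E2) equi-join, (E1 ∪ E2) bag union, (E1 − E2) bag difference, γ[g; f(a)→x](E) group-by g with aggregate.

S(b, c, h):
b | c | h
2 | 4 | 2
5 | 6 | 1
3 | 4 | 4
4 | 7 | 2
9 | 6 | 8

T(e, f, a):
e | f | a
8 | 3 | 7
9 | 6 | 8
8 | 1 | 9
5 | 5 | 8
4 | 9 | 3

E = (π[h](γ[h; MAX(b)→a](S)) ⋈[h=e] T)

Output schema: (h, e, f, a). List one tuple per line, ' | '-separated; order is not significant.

Stepwise |·|:
  S → 5
  γ[h; MAX(b)→a](S) → 4
  π[h](γ[h; MAX(b)→a](S)) → 4
  T → 5
  (π[h](γ[h; MAX(b)→a](S)) ⋈[h=e] T) → 3

== RESULT ==
h | e | f | a
4 | 4 | 9 | 3
8 | 8 | 1 | 9
8 | 8 | 3 | 7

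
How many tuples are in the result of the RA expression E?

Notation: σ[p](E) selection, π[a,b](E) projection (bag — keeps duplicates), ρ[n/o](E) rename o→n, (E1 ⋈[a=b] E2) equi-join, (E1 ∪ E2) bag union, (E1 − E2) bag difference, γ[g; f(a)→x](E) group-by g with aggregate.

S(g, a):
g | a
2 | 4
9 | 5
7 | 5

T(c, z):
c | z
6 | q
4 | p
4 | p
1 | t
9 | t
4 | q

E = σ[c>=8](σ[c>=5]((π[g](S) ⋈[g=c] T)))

Subexpression sizes:
  S → 3
  π[g](S) → 3
  T → 6
  (π[g](S) ⋈[g=c] T) → 1
  σ[c>=5]((π[g](S) ⋈[g=c] T)) → 1
  σ[c>=8](σ[c>=5]((π[g](S) ⋈[g=c] T))) → 1

|E| = 1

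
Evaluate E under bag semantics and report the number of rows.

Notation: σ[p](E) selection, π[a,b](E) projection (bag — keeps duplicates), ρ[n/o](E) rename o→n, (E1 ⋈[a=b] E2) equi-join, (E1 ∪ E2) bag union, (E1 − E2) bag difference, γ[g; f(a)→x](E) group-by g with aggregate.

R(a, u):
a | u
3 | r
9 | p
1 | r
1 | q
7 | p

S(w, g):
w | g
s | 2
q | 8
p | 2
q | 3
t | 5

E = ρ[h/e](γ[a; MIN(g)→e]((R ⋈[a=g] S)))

Stepwise |·|:
  R → 5
  S → 5
  (R ⋈[a=g] S) → 1
  γ[a; MIN(g)→e]((R ⋈[a=g] S)) → 1
  ρ[h/e](γ[a; MIN(g)→e]((R ⋈[a=g] S))) → 1

|E| = 1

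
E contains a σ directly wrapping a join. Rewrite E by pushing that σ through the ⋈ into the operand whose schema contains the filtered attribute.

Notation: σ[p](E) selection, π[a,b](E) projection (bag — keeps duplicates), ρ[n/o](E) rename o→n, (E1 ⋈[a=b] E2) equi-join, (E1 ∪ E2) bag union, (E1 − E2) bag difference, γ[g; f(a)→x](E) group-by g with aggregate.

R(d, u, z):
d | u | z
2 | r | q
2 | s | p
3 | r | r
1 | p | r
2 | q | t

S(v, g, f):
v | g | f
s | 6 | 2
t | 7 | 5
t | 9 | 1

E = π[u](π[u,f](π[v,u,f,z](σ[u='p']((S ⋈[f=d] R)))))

σ filters on u, owned by the right side.
E' = π[u](π[u,f](π[v,u,f,z]((S ⋈[f=d] σ[u='p'](R)))))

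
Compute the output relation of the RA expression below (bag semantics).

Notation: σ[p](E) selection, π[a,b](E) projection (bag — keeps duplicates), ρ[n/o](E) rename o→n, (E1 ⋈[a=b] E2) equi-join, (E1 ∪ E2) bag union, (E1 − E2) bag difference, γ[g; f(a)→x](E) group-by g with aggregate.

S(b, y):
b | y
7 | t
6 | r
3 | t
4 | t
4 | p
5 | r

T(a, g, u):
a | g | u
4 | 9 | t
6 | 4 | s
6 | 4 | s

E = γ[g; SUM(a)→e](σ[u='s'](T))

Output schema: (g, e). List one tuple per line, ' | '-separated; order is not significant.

Per-node cardinality:
  T → 3
  σ[u='s'](T) → 2
  γ[g; SUM(a)→e](σ[u='s'](T)) → 1

== RESULT ==
g | e
4 | 12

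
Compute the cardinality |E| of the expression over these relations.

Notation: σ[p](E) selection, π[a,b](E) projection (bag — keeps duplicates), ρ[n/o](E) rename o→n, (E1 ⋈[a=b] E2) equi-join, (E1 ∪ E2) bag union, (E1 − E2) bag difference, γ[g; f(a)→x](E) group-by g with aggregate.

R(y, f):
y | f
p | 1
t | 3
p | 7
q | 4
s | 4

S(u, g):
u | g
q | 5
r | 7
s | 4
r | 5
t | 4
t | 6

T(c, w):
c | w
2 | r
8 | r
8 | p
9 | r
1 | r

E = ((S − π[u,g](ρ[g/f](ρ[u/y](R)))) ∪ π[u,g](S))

Stepwise |·|:
  S → 6
  R → 5
  ρ[u/y](R) → 5
  ρ[g/f](ρ[u/y](R)) → 5
  π[u,g](ρ[g/f](ρ[u/y](R))) → 5
  (S − π[u,g](ρ[g/f](ρ[u/y](R)))) → 5
  S → 6
  π[u,g](S) → 6
  ((S − π[u,g](ρ[g/f](ρ[u/y](R)))) ∪ π[u,g](S)) → 11

|E| = 11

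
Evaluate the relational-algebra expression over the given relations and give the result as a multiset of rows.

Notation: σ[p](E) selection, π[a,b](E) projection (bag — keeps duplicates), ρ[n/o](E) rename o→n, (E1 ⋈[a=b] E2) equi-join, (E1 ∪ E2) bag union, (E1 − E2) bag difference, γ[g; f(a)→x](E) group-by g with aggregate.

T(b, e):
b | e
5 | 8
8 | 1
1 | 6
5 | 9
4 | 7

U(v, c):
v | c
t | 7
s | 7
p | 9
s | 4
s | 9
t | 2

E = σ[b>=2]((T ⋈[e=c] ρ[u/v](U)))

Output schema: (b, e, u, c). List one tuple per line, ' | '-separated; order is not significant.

Subexpression sizes:
  T → 5
  U → 6
  ρ[u/v](U) → 6
  (T ⋈[e=c] ρ[u/v](U)) → 4
  σ[b>=2]((T ⋈[e=c] ρ[u/v](U))) → 4

== RESULT ==
b | e | u | c
4 | 7 | s | 7
4 | 7 | t | 7
5 | 9 | p | 9
5 | 9 | s | 9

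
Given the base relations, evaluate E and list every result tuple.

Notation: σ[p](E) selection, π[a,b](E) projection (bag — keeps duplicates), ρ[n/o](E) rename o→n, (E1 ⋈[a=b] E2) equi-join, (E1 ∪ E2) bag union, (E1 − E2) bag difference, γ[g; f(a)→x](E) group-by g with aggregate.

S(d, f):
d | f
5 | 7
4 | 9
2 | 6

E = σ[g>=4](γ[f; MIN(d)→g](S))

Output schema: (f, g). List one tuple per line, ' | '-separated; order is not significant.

Subexpression sizes:
  S → 3
  γ[f; MIN(d)→g](S) → 3
  σ[g>=4](γ[f; MIN(d)→g](S)) → 2

== RESULT ==
f | g
7 | 5
9 | 4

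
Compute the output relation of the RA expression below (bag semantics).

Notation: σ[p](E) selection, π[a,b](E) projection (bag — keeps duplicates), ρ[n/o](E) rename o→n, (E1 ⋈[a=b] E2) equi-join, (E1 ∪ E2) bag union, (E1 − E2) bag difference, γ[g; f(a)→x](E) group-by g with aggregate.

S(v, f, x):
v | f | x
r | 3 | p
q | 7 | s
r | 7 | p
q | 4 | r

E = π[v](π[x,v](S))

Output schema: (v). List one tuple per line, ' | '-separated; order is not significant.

Per-node cardinality:
  S → 4
  π[x,v](S) → 4
  π[v](π[x,v](S)) → 4

== RESULT ==
v
q
q
r
r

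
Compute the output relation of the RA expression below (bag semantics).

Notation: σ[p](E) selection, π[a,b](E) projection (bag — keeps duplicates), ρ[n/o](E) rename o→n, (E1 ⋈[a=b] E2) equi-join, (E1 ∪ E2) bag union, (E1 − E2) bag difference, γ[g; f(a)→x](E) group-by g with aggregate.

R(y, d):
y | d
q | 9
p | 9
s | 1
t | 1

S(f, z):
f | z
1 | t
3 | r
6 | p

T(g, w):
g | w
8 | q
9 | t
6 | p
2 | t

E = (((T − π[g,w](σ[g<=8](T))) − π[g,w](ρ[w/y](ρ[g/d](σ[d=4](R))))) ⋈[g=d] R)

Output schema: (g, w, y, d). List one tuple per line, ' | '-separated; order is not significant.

Per-node cardinality:
  T → 4
  T → 4
  σ[g<=8](T) → 3
  π[g,w](σ[g<=8](T)) → 3
  (T − π[g,w](σ[g<=8](T))) → 1
  R → 4
  σ[d=4](R) → 0
  ρ[g/d](σ[d=4](R)) → 0
  ρ[w/y](ρ[g/d](σ[d=4](R))) → 0
  π[g,w](ρ[w/y](ρ[g/d](σ[d=4](R)))) → 0
  ((T − π[g,w](σ[g<=8](T))) − π[g,w](ρ[w/y](ρ[g/d](σ[d=4](R))))) → 1
  R → 4
  (((T − π[g,w](σ[g<=8](T))) − π[g,w](ρ[w/y](ρ[g/d](σ[d=4](R))))) ⋈[g=d] R) → 2

== RESULT ==
g | w | y | d
9 | t | p | 9
9 | t | q | 9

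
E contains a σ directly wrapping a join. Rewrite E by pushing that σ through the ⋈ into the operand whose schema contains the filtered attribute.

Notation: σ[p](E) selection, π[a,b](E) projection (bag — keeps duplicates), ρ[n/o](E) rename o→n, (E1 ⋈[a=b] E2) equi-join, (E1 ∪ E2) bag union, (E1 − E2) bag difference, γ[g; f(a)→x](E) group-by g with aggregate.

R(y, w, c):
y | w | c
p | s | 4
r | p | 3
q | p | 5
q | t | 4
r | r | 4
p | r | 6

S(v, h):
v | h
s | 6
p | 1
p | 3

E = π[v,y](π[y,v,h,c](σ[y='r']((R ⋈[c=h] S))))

σ filters on y, owned by the left side.
E' = π[v,y](π[y,v,h,c]((σ[y='r'](R) ⋈[c=h] S)))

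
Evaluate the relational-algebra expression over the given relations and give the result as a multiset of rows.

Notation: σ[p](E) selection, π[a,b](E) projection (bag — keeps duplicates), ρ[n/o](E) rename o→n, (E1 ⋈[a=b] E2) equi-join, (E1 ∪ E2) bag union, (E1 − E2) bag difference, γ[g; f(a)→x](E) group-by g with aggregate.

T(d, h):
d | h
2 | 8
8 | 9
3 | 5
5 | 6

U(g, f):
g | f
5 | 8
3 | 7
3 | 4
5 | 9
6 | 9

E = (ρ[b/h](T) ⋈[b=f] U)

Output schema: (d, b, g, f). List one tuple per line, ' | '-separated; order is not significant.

Per-node cardinality:
  T → 4
  ρ[b/h](T) → 4
  U → 5
  (ρ[b/h](T) ⋈[b=f] U) → 3

== RESULT ==
d | b | g | f
2 | 8 | 5 | 8
8 | 9 | 5 | 9
8 | 9 | 6 | 9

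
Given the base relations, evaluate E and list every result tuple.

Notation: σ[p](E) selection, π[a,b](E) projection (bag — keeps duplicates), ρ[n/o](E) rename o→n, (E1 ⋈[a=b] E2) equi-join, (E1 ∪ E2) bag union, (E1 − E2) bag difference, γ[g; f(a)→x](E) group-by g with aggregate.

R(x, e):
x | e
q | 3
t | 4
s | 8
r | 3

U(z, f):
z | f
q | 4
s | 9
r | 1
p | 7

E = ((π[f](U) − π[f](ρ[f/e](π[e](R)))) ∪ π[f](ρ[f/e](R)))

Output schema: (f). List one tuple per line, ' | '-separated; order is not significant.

Row counts bottom-up:
  U → 4
  π[f](U) → 4
  R → 4
  π[e](R) → 4
  ρ[f/e](π[e](R)) → 4
  π[f](ρ[f/e](π[e](R))) → 4
  (π[f](U) − π[f](ρ[f/e](π[e](R)))) → 3
  R → 4
  ρ[f/e](R) → 4
  π[f](ρ[f/e](R)) → 4
  ((π[f](U) − π[f](ρ[f/e](π[e](R)))) ∪ π[f](ρ[f/e](R))) → 7

== RESULT ==
f
1
3
3
4
7
8
9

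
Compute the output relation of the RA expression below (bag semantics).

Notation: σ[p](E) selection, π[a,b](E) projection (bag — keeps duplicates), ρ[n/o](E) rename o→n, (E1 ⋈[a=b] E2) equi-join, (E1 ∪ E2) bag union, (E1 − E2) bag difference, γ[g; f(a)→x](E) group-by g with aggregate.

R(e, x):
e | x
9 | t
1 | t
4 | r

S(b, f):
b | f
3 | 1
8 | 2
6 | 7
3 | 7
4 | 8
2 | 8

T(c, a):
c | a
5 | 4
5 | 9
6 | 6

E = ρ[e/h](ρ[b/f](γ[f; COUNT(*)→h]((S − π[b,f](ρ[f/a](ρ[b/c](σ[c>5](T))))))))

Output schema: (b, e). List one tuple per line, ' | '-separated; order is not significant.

Per-node cardinality:
  S → 6
  T → 3
  σ[c>5](T) → 1
  ρ[b/c](σ[c>5](T)) → 1
  ρ[f/a](ρ[b/c](σ[c>5](T))) → 1
  π[b,f](ρ[f/a](ρ[b/c](σ[c>5](T)))) → 1
  (S − π[b,f](ρ[f/a](ρ[b/c](σ[c>5](T))))) → 6
  γ[f; COUNT(*)→h]((S − π[b,f](ρ[f/a](ρ[b/c](σ[c>5](T)))))) → 4
  ρ[b/f](γ[f; COUNT(*)→h]((S − π[b,f](ρ[f/a](ρ[b/c](σ[c>5](T))))))) → 4
  ρ[e/h](ρ[b/f](γ[f; COUNT(*)→h]((S − π[b,f](ρ[f/a](ρ[b/c](σ[c>5](T)))))))) → 4

== RESULT ==
b | e
1 | 1
2 | 1
7 | 2
8 | 2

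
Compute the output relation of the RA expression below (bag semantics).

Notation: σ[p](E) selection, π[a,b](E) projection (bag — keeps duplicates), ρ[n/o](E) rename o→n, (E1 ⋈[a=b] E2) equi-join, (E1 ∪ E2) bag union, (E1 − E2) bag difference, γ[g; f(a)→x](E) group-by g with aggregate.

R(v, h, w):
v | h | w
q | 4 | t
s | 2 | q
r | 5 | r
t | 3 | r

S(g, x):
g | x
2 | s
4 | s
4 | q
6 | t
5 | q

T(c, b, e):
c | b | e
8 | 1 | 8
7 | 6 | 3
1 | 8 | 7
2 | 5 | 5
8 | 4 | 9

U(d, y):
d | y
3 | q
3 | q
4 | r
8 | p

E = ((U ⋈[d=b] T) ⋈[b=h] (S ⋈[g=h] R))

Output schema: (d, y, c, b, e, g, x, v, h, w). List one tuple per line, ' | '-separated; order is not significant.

Subexpression sizes:
  U → 4
  T → 5
  (U ⋈[d=b] T) → 2
  S → 5
  R → 4
  (S ⋈[g=h] R) → 4
  ((U ⋈[d=b] T) ⋈[b=h] (S ⋈[g=h] R)) → 2

== RESULT ==
d | y | c | b | e | g | x | v | h | w
4 | r | 8 | 4 | 9 | 4 | q | q | 4 | t
4 | r | 8 | 4 | 9 | 4 | s | q | 4 | t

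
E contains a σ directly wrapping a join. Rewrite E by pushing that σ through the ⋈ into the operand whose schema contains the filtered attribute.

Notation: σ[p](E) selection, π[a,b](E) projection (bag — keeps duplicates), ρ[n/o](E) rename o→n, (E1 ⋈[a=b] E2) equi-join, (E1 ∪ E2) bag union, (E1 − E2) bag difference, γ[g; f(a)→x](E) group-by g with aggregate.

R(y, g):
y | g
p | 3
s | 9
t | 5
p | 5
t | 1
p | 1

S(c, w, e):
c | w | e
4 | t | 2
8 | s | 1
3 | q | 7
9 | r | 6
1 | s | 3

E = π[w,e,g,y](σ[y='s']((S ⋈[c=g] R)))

σ filters on y, owned by the right side.
E' = π[w,e,g,y]((S ⋈[c=g] σ[y='s'](R)))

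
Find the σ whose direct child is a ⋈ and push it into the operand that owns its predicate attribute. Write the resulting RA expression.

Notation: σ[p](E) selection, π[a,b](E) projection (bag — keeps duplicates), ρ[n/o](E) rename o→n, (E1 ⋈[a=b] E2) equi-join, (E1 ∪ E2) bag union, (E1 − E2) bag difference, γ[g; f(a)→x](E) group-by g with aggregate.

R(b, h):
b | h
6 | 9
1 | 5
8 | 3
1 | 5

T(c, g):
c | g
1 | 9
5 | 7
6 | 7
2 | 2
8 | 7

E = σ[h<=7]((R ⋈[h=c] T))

σ filters on h, owned by the left side.
E' = (σ[h<=7](R) ⋈[h=c] T)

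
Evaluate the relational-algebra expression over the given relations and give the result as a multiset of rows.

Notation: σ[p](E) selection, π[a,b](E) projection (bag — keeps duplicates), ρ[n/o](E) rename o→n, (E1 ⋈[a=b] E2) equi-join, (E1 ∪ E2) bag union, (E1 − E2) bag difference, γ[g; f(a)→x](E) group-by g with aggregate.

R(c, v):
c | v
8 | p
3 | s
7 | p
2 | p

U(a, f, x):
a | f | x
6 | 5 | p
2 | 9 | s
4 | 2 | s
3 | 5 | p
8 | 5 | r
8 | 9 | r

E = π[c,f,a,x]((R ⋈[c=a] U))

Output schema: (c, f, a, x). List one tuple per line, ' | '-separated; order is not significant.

Row counts bottom-up:
  R → 4
  U → 6
  (R ⋈[c=a] U) → 4
  π[c,f,a,x]((R ⋈[c=a] U)) → 4

== RESULT ==
c | f | a | x
2 | 9 | 2 | s
3 | 5 | 3 | p
8 | 5 | 8 | r
8 | 9 | 8 | r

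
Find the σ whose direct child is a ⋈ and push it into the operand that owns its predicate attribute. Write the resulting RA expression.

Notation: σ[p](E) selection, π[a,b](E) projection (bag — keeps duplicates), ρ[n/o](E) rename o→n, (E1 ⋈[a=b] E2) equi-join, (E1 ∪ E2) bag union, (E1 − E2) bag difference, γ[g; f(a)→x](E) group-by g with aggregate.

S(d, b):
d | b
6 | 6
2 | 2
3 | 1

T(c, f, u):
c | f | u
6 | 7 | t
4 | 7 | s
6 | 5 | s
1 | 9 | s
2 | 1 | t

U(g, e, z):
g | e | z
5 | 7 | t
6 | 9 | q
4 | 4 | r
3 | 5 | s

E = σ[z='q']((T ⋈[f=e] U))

σ filters on z, owned by the right side.
E' = (T ⋈[f=e] σ[z='q'](U))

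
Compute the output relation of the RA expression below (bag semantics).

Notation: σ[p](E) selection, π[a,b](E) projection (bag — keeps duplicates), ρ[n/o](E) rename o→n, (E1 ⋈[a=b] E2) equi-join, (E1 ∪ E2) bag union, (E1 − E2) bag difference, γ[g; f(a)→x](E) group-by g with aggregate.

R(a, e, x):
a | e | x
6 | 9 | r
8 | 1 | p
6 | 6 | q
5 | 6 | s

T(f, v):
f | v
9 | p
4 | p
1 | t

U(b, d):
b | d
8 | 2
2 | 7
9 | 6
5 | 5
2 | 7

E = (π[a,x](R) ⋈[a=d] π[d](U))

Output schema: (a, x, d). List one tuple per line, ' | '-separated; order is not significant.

Row counts bottom-up:
  R → 4
  π[a,x](R) → 4
  U → 5
  π[d](U) → 5
  (π[a,x](R) ⋈[a=d] π[d](U)) → 3

== RESULT ==
a | x | d
5 | s | 5
6 | q | 6
6 | r | 6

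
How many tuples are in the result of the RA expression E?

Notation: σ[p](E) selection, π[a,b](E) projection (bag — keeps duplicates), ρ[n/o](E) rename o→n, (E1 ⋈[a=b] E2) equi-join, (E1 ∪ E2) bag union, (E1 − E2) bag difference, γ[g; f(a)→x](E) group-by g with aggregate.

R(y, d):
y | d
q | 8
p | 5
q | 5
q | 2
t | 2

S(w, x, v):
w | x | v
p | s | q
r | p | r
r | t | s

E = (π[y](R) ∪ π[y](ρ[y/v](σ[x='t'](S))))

Stepwise |·|:
  R → 5
  π[y](R) → 5
  S → 3
  σ[x='t'](S) → 1
  ρ[y/v](σ[x='t'](S)) → 1
  π[y](ρ[y/v](σ[x='t'](S))) → 1
  (π[y](R) ∪ π[y](ρ[y/v](σ[x='t'](S)))) → 6

|E| = 6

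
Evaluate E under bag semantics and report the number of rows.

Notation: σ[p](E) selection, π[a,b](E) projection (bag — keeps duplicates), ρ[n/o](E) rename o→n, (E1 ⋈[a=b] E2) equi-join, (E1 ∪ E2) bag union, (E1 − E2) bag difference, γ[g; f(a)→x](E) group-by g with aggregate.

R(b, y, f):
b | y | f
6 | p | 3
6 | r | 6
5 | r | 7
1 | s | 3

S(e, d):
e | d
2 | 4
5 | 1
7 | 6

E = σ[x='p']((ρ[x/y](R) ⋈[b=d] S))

Per-node cardinality:
  R → 4
  ρ[x/y](R) → 4
  S → 3
  (ρ[x/y](R) ⋈[b=d] S) → 3
  σ[x='p']((ρ[x/y](R) ⋈[b=d] S)) → 1

|E| = 1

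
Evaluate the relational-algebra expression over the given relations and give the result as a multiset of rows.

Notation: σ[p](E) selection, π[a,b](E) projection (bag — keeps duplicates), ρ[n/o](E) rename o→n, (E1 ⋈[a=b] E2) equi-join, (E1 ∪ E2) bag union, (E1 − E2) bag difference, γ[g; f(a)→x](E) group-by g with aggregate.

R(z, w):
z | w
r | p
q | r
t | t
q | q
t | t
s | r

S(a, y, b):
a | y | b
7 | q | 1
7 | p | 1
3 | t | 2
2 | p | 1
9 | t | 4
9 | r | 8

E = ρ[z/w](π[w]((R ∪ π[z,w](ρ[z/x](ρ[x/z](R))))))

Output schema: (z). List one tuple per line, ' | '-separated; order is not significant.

Subexpression sizes:
  R → 6
  R → 6
  ρ[x/z](R) → 6
  ρ[z/x](ρ[x/z](R)) → 6
  π[z,w](ρ[z/x](ρ[x/z](R))) → 6
  (R ∪ π[z,w](ρ[z/x](ρ[x/z](R)))) → 12
  π[w]((R ∪ π[z,w](ρ[z/x](ρ[x/z](R))))) → 12
  ρ[z/w](π[w]((R ∪ π[z,w](ρ[z/x](ρ[x/z](R)))))) → 12

== RESULT ==
z
p
p
q
q
r
r
r
r
t
t
t
t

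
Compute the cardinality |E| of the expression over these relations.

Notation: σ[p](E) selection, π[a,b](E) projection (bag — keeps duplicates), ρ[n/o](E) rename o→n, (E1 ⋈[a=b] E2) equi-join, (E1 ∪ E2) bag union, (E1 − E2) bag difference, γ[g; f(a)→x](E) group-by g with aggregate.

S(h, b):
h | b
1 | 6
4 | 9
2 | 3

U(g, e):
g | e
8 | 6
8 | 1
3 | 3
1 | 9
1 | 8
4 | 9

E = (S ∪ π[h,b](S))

Stepwise |·|:
  S → 3
  S → 3
  π[h,b](S) → 3
  (S ∪ π[h,b](S)) → 6

|E| = 6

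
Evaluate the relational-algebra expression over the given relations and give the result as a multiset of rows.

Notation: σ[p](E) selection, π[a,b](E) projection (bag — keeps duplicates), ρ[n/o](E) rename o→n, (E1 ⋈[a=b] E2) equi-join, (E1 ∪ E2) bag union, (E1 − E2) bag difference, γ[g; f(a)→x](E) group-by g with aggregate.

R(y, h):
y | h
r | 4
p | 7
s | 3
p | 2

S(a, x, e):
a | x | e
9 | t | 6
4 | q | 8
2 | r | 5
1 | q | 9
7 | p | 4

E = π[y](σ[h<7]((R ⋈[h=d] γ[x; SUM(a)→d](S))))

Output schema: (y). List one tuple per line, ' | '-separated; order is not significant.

Row counts bottom-up:
  R → 4
  S → 5
  γ[x; SUM(a)→d](S) → 4
  (R ⋈[h=d] γ[x; SUM(a)→d](S)) → 2
  σ[h<7]((R ⋈[h=d] γ[x; SUM(a)→d](S))) → 1
  π[y](σ[h<7]((R ⋈[h=d] γ[x; SUM(a)→d](S)))) → 1

== RESULT ==
y
p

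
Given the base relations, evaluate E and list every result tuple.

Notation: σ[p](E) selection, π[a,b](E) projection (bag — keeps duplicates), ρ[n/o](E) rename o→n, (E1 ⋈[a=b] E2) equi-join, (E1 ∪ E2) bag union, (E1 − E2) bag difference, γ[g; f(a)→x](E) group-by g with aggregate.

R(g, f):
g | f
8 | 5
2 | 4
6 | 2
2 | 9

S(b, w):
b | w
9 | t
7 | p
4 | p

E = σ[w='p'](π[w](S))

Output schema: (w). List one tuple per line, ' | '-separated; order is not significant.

Row counts bottom-up:
  S → 3
  π[w](S) → 3
  σ[w='p'](π[w](S)) → 2

== RESULT ==
w
p
p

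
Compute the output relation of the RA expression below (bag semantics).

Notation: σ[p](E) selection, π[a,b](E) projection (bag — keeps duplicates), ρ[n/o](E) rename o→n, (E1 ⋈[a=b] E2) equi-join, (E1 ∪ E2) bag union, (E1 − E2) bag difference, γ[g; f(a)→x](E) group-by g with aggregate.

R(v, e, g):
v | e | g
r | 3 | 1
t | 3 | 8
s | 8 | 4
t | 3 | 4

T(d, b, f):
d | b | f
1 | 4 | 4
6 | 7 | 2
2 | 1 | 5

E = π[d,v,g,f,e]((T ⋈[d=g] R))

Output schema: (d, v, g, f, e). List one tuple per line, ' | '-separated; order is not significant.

Row counts bottom-up:
  T → 3
  R → 4
  (T ⋈[d=g] R) → 1
  π[d,v,g,f,e]((T ⋈[d=g] R)) → 1

== RESULT ==
d | v | g | f | e
1 | r | 1 | 4 | 3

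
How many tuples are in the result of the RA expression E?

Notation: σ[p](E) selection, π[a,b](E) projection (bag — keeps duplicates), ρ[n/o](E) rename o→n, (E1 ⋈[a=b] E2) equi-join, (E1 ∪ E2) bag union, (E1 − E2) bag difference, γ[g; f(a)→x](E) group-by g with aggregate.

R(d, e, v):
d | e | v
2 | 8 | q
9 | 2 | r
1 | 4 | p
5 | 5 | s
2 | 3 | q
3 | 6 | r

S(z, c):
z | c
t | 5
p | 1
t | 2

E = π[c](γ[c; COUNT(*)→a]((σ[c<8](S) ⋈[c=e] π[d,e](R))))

Subexpression sizes:
  S → 3
  σ[c<8](S) → 3
  R → 6
  π[d,e](R) → 6
  (σ[c<8](S) ⋈[c=e] π[d,e](R)) → 2
  γ[c; COUNT(*)→a]((σ[c<8](S) ⋈[c=e] π[d,e](R))) → 2
  π[c](γ[c; COUNT(*)→a]((σ[c<8](S) ⋈[c=e] π[d,e](R)))) → 2

|E| = 2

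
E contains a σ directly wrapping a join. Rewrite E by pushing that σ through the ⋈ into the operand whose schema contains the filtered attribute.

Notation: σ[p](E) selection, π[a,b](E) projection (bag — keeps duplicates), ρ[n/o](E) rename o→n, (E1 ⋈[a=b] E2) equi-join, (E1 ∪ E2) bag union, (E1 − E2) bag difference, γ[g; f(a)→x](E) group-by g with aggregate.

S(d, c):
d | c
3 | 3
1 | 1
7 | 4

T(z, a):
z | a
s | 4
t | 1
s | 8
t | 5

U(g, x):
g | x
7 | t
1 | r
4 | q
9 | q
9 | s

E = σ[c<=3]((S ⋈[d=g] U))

σ filters on c, owned by the left side.
E' = (σ[c<=3](S) ⋈[d=g] U)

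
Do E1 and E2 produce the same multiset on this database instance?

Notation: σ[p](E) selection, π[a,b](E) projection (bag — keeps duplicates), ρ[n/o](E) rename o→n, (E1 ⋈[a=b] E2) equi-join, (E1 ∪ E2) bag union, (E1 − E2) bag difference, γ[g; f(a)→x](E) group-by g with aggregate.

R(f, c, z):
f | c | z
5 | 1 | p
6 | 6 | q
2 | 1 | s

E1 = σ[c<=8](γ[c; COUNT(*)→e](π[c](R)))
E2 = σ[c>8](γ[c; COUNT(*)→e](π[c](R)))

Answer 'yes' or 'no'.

E1 subexpression sizes:
  R → 3
  π[c](R) → 3
  γ[c; COUNT(*)→e](π[c](R)) → 2
  σ[c<=8](γ[c; COUNT(*)→e](π[c](R))) → 2
E2 subexpression sizes:
  R → 3
  π[c](R) → 3
  γ[c; COUNT(*)→e](π[c](R)) → 2
  σ[c>8](γ[c; COUNT(*)→e](π[c](R))) → 0

E1 result:
c | e
1 | 2
6 | 1
E2 result:
c | e
(0 rows)
Witness: (6, 1) appears 1× in E1 but 0× in E2.

no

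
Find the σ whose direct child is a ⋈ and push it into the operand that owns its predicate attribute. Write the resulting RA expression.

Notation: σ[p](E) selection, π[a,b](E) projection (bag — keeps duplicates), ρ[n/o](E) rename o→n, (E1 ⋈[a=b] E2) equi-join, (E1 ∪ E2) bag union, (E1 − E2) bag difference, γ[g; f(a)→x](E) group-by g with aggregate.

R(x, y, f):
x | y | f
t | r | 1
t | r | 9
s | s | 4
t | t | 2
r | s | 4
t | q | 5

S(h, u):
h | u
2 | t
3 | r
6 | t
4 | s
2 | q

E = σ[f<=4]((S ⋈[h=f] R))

σ filters on f, owned by the right side.
E' = (S ⋈[h=f] σ[f<=4](R))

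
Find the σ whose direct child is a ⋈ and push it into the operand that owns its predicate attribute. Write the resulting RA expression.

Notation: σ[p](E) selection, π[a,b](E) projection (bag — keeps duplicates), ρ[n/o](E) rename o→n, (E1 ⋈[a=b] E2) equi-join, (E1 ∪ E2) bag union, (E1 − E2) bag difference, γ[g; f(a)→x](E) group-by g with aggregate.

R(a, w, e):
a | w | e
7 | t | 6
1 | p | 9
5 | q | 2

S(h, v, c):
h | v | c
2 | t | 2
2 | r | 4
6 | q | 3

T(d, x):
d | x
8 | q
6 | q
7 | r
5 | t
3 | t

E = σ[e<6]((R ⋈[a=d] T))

σ filters on e, owned by the left side.
E' = (σ[e<6](R) ⋈[a=d] T)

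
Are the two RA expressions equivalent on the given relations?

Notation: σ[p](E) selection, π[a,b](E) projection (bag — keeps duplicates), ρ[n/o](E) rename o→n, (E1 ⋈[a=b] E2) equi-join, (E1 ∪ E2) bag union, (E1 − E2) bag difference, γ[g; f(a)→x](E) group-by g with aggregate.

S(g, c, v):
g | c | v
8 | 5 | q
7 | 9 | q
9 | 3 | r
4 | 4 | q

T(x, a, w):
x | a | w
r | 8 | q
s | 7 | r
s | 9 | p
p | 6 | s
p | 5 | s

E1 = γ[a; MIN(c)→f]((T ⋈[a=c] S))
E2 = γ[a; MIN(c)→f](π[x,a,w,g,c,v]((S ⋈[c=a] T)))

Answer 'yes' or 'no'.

E1 row counts bottom-up:
  T → 5
  S → 4
  (T ⋈[a=c] S) → 2
  γ[a; MIN(c)→f]((T ⋈[a=c] S)) → 2
E2 row counts bottom-up:
  S → 4
  T → 5
  (S ⋈[c=a] T) → 2
  π[x,a,w,g,c,v]((S ⋈[c=a] T)) → 2
  γ[a; MIN(c)→f](π[x,a,w,g,c,v]((S ⋈[c=a] T))) → 2

E1 and E2 produce the same multiset:
a | f
5 | 5
9 | 9

yes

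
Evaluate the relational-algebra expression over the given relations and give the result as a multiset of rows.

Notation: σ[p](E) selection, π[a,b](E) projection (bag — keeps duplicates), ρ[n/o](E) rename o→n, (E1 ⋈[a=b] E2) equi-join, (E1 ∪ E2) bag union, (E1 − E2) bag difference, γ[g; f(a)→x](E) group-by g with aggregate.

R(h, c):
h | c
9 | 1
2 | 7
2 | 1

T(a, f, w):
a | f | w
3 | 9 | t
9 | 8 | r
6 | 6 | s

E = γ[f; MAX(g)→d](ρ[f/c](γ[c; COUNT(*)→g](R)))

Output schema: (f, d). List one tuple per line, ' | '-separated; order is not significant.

Stepwise |·|:
  R → 3
  γ[c; COUNT(*)→g](R) → 2
  ρ[f/c](γ[c; COUNT(*)→g](R)) → 2
  γ[f; MAX(g)→d](ρ[f/c](γ[c; COUNT(*)→g](R))) → 2

== RESULT ==
f | d
1 | 2
7 | 1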